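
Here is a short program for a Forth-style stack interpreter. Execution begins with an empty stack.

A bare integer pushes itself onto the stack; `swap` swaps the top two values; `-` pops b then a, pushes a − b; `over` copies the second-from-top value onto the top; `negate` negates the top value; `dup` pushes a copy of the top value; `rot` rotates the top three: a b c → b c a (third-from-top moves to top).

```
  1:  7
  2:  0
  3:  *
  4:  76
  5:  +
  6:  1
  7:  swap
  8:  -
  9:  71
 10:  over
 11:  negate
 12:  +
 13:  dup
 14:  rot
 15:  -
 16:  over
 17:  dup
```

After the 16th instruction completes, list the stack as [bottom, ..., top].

7       [7]
0       [7, 0]
*       [0]
76      [0, 76]
+       [76]
1       [76, 1]
swap    [1, 76]
-       [-75]
71      [-75, 71]
over    [-75, 71, -75]
negate  [-75, 71, 75]
+       [-75, 146]
dup     [-75, 146, 146]
rot     [146, 146, -75]
-       [146, 221]
over    [146, 221, 146]

[146, 221, 146]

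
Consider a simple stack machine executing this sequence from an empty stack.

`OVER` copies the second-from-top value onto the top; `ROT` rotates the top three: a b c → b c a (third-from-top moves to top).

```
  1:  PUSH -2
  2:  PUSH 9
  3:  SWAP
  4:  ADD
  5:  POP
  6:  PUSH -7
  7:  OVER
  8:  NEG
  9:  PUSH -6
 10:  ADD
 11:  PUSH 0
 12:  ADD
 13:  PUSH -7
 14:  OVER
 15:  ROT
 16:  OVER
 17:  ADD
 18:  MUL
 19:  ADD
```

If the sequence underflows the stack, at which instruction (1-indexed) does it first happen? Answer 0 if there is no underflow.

PUSH -2  -2
PUSH 9   -2 9
SWAP     9 -2
ADD      7
POP      (empty)
PUSH -7  -7
OVER  — needs 2 operands, stack has 1 → underflow

7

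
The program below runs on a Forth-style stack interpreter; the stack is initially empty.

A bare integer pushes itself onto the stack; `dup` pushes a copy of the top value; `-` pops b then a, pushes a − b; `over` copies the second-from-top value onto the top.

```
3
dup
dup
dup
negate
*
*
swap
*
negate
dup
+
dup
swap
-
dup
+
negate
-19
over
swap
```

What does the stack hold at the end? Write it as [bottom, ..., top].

3      : [3]
dup    : [3, 3]
dup    : [3, 3, 3]
dup    : [3, 3, 3, 3]
negate : [3, 3, 3, -3]
*      : [3, 3, -9]
*      : [3, -27]
swap   : [-27, 3]
*      : [-81]
negate : [81]
dup    : [81, 81]
+      : [162]
dup    : [162, 162]
swap   : [162, 162]
-      : [0]
dup    : [0, 0]
+      : [0]
negate : [0]
-19    : [0, -19]
over   : [0, -19, 0]
swap   : [0, 0, -19]

[0, 0, -19]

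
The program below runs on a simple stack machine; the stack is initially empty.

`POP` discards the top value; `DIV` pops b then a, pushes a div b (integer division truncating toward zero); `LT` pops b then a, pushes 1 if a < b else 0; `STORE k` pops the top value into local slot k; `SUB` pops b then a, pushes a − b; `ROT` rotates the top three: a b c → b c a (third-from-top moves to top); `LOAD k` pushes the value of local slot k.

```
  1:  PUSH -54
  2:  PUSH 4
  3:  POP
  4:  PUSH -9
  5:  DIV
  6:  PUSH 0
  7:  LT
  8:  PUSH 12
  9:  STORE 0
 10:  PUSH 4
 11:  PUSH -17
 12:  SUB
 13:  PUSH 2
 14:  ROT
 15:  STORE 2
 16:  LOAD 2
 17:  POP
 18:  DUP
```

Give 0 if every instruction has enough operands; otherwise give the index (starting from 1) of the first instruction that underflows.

0

PUSH -54 -> -54
PUSH 4   -> -54 4
POP      -> -54
PUSH -9  -> -54 -9
DIV      -> 6
PUSH 0   -> 6 0
LT       -> 0
PUSH 12  -> 0 12
STORE 0  -> 0
PUSH 4   -> 0 4
PUSH -17 -> 0 4 -17
SUB      -> 0 21
PUSH 2   -> 0 21 2
ROT      -> 21 2 0
STORE 2  -> 21 2
LOAD 2   -> 21 2 0
POP      -> 21 2
DUP      -> 21 2 2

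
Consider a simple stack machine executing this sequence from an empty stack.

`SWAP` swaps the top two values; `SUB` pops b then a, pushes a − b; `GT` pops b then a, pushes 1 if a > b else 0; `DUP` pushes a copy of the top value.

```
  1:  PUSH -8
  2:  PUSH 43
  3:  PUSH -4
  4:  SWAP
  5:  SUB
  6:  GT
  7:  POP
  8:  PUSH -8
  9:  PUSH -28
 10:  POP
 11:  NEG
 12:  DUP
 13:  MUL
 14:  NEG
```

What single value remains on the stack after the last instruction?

-64

PUSH -8   -8
PUSH 43   -8 43
PUSH -4   -8 43 -4
SWAP      -8 -4 43
SUB       -8 -47
GT        1
POP       (empty)
PUSH -8   -8
PUSH -28  -8 -28
POP       -8
NEG       8
DUP       8 8
MUL       64
NEG       -64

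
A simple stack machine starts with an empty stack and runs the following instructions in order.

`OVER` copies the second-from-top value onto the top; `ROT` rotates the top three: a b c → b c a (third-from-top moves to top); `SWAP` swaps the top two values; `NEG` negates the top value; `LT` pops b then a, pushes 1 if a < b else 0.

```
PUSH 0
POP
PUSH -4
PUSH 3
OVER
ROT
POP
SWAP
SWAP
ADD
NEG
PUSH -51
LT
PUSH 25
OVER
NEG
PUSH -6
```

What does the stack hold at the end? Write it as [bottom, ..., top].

[0, 25, 0, -6]

PUSH 0   → 0
POP      → (empty)
PUSH -4  → -4
PUSH 3   → -4 3
OVER     → -4 3 -4
ROT      → 3 -4 -4
POP      → 3 -4
SWAP     → -4 3
SWAP     → 3 -4
ADD      → -1
NEG      → 1
PUSH -51 → 1 -51
LT       → 0
PUSH 25  → 0 25
OVER     → 0 25 0
NEG      → 0 25 0
PUSH -6  → 0 25 0 -6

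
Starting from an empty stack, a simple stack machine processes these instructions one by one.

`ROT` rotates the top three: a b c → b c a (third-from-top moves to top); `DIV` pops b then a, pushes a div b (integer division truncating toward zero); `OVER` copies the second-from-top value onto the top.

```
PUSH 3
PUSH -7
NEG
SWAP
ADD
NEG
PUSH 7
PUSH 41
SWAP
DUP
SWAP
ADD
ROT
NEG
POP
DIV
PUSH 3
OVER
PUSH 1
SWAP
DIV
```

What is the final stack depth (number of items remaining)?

3

PUSH 3  : 3
PUSH -7 : 3 -7
NEG     : 3 7
SWAP    : 7 3
ADD     : 10
NEG     : -10
PUSH 7  : -10 7
PUSH 41 : -10 7 41
SWAP    : -10 41 7
DUP     : -10 41 7 7
SWAP    : -10 41 7 7
ADD     : -10 41 14
ROT     : 41 14 -10
NEG     : 41 14 10
POP     : 41 14
DIV     : 2
PUSH 3  : 2 3
OVER    : 2 3 2
PUSH 1  : 2 3 2 1
SWAP    : 2 3 1 2
DIV     : 2 3 0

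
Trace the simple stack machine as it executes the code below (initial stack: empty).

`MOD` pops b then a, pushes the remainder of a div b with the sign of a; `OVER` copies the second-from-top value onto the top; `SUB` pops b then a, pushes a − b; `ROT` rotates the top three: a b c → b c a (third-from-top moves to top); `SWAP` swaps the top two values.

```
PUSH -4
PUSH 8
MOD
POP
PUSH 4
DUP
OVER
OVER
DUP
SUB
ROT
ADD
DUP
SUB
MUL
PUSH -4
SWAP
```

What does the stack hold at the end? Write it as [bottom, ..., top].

[4, -4, 0]

PUSH -4 -> -4
PUSH 8  -> -4 8
MOD     -> -4
POP     -> (empty)
PUSH 4  -> 4
DUP     -> 4 4
OVER    -> 4 4 4
OVER    -> 4 4 4 4
DUP     -> 4 4 4 4 4
SUB     -> 4 4 4 0
ROT     -> 4 4 0 4
ADD     -> 4 4 4
DUP     -> 4 4 4 4
SUB     -> 4 4 0
MUL     -> 4 0
PUSH -4 -> 4 0 -4
SWAP    -> 4 -4 0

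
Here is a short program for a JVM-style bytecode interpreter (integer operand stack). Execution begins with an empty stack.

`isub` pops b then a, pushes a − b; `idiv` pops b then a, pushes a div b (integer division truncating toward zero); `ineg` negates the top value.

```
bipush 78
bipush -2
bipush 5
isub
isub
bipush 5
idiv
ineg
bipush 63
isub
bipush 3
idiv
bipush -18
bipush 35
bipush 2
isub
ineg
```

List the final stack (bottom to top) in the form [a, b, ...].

bipush 78  → 78
bipush -2  → 78 -2
bipush 5   → 78 -2 5
isub       → 78 -7
isub       → 85
bipush 5   → 85 5
idiv       → 17
ineg       → -17
bipush 63  → -17 63
isub       → -80
bipush 3   → -80 3
idiv       → -26
bipush -18 → -26 -18
bipush 35  → -26 -18 35
bipush 2   → -26 -18 35 2
isub       → -26 -18 33
ineg       → -26 -18 -33

[-26, -18, -33]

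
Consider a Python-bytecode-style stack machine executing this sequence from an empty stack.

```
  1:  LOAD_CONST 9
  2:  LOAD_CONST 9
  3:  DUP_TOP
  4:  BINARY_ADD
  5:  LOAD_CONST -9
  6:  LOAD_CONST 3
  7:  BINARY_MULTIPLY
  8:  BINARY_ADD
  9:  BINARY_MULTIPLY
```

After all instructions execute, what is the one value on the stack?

-81

LOAD_CONST 9    : [9]
LOAD_CONST 9    : [9, 9]
DUP_TOP         : [9, 9, 9]
BINARY_ADD      : [9, 18]
LOAD_CONST -9   : [9, 18, -9]
LOAD_CONST 3    : [9, 18, -9, 3]
BINARY_MULTIPLY : [9, 18, -27]
BINARY_ADD      : [9, -9]
BINARY_MULTIPLY : [-81]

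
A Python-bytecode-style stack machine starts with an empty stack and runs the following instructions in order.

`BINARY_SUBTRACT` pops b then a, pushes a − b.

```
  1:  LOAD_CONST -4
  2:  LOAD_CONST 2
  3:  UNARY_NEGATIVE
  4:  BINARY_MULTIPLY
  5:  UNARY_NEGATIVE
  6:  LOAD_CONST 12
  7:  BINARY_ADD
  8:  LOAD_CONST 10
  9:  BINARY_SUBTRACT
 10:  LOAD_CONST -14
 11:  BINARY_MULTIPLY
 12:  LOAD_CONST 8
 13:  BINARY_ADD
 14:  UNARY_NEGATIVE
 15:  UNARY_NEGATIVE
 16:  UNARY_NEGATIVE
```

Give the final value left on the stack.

-92

LOAD_CONST -4    [-4]
LOAD_CONST 2     [-4, 2]
UNARY_NEGATIVE   [-4, -2]
BINARY_MULTIPLY  [8]
UNARY_NEGATIVE   [-8]
LOAD_CONST 12    [-8, 12]
BINARY_ADD       [4]
LOAD_CONST 10    [4, 10]
BINARY_SUBTRACT  [-6]
LOAD_CONST -14   [-6, -14]
BINARY_MULTIPLY  [84]
LOAD_CONST 8     [84, 8]
BINARY_ADD       [92]
UNARY_NEGATIVE   [-92]
UNARY_NEGATIVE   [92]
UNARY_NEGATIVE   [-92]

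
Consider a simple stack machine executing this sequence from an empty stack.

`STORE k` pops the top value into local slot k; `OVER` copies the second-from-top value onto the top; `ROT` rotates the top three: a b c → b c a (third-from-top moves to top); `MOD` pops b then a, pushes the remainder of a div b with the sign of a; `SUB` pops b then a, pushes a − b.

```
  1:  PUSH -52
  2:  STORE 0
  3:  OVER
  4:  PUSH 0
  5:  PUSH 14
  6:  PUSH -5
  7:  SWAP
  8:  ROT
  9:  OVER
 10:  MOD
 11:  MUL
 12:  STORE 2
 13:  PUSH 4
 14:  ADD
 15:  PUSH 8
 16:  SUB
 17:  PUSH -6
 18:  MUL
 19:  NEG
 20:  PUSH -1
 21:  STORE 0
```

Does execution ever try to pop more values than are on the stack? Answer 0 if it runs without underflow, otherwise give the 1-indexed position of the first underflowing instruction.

PUSH -52 -> [-52]
STORE 0  -> []
OVER  — needs 2 operands, stack has 0 → underflow

3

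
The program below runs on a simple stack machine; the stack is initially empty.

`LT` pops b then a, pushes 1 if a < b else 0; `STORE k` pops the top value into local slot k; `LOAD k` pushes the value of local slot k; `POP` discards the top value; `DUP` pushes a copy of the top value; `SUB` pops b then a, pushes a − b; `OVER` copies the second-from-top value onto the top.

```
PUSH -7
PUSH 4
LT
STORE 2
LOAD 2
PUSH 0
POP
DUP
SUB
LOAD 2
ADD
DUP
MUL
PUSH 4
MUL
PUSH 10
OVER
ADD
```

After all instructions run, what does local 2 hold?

1

PUSH -7 : -7
PUSH 4  : -7 4
LT      : 1
STORE 2 : (empty)
LOAD 2  : 1
PUSH 0  : 1 0
POP     : 1
DUP     : 1 1
SUB     : 0
LOAD 2  : 0 1
ADD     : 1
DUP     : 1 1
MUL     : 1
PUSH 4  : 1 4
MUL     : 4
PUSH 10 : 4 10
OVER    : 4 10 4
ADD     : 4 14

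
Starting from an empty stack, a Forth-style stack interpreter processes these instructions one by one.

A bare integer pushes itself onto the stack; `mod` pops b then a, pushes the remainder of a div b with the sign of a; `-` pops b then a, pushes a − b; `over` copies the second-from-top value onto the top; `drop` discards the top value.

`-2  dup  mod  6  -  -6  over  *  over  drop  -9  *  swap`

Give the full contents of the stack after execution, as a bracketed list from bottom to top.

[-324, -6]

-2   -> [-2]
dup  -> [-2, -2]
mod  -> [0]
6    -> [0, 6]
-    -> [-6]
-6   -> [-6, -6]
over -> [-6, -6, -6]
*    -> [-6, 36]
over -> [-6, 36, -6]
drop -> [-6, 36]
-9   -> [-6, 36, -9]
*    -> [-6, -324]
swap -> [-324, -6]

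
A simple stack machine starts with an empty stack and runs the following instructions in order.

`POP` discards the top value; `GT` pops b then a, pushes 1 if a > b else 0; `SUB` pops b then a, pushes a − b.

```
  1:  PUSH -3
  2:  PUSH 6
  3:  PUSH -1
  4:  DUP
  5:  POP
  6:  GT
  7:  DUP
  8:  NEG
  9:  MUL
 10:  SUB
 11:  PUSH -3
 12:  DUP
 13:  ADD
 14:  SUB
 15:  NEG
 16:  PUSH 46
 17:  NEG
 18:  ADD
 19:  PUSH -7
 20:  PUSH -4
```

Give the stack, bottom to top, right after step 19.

PUSH -3  -3
PUSH 6   -3 6
PUSH -1  -3 6 -1
DUP      -3 6 -1 -1
POP      -3 6 -1
GT       -3 1
DUP      -3 1 1
NEG      -3 1 -1
MUL      -3 -1
SUB      -2
PUSH -3  -2 -3
DUP      -2 -3 -3
ADD      -2 -6
SUB      4
NEG      -4
PUSH 46  -4 46
NEG      -4 -46
ADD      -50
PUSH -7  -50 -7

[-50, -7]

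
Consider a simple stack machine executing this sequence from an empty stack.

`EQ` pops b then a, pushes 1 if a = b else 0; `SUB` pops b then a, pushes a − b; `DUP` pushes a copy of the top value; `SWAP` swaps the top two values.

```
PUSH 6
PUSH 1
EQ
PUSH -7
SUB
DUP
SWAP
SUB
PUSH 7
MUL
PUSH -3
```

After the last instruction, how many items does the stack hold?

2

PUSH 6  : 6
PUSH 1  : 6 1
EQ      : 0
PUSH -7 : 0 -7
SUB     : 7
DUP     : 7 7
SWAP    : 7 7
SUB     : 0
PUSH 7  : 0 7
MUL     : 0
PUSH -3 : 0 -3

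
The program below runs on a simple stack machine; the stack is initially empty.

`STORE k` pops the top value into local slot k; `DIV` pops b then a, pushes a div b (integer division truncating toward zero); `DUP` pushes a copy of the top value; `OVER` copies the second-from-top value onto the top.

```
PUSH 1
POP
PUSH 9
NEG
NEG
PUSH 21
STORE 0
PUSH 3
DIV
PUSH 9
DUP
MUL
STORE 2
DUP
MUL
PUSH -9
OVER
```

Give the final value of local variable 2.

81

PUSH 1  -> [1]
POP     -> []
PUSH 9  -> [9]
NEG     -> [-9]
NEG     -> [9]
PUSH 21 -> [9, 21]
STORE 0 -> [9]
PUSH 3  -> [9, 3]
DIV     -> [3]
PUSH 9  -> [3, 9]
DUP     -> [3, 9, 9]
MUL     -> [3, 81]
STORE 2 -> [3]
DUP     -> [3, 3]
MUL     -> [9]
PUSH -9 -> [9, -9]
OVER    -> [9, -9, 9]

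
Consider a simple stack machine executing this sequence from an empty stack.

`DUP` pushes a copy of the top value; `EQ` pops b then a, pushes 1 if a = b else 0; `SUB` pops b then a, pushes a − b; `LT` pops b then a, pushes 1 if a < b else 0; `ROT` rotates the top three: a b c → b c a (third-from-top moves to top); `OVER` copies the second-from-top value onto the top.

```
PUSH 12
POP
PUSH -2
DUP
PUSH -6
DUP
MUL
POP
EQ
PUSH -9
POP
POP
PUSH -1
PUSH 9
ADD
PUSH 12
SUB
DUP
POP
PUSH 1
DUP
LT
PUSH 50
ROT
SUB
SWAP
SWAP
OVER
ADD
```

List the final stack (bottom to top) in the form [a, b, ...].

[0, 54]

PUSH 12  12
POP      (empty)
PUSH -2  -2
DUP      -2 -2
PUSH -6  -2 -2 -6
DUP      -2 -2 -6 -6
MUL      -2 -2 36
POP      -2 -2
EQ       1
PUSH -9  1 -9
POP      1
POP      (empty)
PUSH -1  -1
PUSH 9   -1 9
ADD      8
PUSH 12  8 12
SUB      -4
DUP      -4 -4
POP      -4
PUSH 1   -4 1
DUP      -4 1 1
LT       -4 0
PUSH 50  -4 0 50
ROT      0 50 -4
SUB      0 54
SWAP     54 0
SWAP     0 54
OVER     0 54 0
ADD      0 54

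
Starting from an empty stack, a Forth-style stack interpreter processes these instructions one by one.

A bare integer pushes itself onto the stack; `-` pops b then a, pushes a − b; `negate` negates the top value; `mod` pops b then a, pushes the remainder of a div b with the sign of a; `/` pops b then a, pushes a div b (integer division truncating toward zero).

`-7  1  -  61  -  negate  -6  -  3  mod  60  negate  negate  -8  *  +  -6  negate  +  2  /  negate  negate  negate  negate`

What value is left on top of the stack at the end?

-7     → [-7]
1      → [-7, 1]
-      → [-8]
61     → [-8, 61]
-      → [-69]
negate → [69]
-6     → [69, -6]
-      → [75]
3      → [75, 3]
mod    → [0]
60     → [0, 60]
negate → [0, -60]
negate → [0, 60]
-8     → [0, 60, -8]
*      → [0, -480]
+      → [-480]
-6     → [-480, -6]
negate → [-480, 6]
+      → [-474]
2      → [-474, 2]
/      → [-237]
negate → [237]
negate → [-237]
negate → [237]
negate → [-237]

-237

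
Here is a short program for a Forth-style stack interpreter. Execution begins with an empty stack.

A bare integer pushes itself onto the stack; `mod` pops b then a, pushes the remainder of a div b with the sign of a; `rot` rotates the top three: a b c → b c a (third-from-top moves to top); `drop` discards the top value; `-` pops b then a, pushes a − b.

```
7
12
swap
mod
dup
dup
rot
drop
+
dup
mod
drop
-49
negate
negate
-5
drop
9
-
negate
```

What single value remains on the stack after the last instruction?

58

7       7
12      7 12
swap    12 7
mod     5
dup     5 5
dup     5 5 5
rot     5 5 5
drop    5 5
+       10
dup     10 10
mod     0
drop    (empty)
-49     -49
negate  49
negate  -49
-5      -49 -5
drop    -49
9       -49 9
-       -58
negate  58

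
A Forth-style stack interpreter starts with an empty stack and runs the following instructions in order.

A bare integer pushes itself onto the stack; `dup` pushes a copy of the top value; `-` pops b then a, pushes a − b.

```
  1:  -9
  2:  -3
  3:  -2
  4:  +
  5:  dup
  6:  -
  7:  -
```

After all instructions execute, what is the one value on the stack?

-9

-9  : -9
-3  : -9 -3
-2  : -9 -3 -2
+   : -9 -5
dup : -9 -5 -5
-   : -9 0
-   : -9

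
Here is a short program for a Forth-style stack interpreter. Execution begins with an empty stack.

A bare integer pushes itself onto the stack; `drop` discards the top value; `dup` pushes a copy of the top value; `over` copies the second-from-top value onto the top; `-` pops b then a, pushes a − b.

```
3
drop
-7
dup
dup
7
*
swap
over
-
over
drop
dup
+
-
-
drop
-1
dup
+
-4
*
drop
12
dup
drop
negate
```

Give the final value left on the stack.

3       [3]
drop    []
-7      [-7]
dup     [-7, -7]
dup     [-7, -7, -7]
7       [-7, -7, -7, 7]
*       [-7, -7, -49]
swap    [-7, -49, -7]
over    [-7, -49, -7, -49]
-       [-7, -49, 42]
over    [-7, -49, 42, -49]
drop    [-7, -49, 42]
dup     [-7, -49, 42, 42]
+       [-7, -49, 84]
-       [-7, -133]
-       [126]
drop    []
-1      [-1]
dup     [-1, -1]
+       [-2]
-4      [-2, -4]
*       [8]
drop    []
12      [12]
dup     [12, 12]
drop    [12]
negate  [-12]

-12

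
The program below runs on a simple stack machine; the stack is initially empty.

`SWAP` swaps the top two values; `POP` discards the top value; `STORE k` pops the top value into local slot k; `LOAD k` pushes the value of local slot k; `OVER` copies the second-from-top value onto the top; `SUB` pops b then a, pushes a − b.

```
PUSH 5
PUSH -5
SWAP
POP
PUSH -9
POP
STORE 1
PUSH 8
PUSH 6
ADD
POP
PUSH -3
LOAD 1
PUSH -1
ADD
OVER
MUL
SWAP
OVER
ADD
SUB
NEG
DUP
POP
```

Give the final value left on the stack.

-3

PUSH 5   5
PUSH -5  5 -5
SWAP     -5 5
POP      -5
PUSH -9  -5 -9
POP      -5
STORE 1  (empty)
PUSH 8   8
PUSH 6   8 6
ADD      14
POP      (empty)
PUSH -3  -3
LOAD 1   -3 -5
PUSH -1  -3 -5 -1
ADD      -3 -6
OVER     -3 -6 -3
MUL      -3 18
SWAP     18 -3
OVER     18 -3 18
ADD      18 15
SUB      3
NEG      -3
DUP      -3 -3
POP      -3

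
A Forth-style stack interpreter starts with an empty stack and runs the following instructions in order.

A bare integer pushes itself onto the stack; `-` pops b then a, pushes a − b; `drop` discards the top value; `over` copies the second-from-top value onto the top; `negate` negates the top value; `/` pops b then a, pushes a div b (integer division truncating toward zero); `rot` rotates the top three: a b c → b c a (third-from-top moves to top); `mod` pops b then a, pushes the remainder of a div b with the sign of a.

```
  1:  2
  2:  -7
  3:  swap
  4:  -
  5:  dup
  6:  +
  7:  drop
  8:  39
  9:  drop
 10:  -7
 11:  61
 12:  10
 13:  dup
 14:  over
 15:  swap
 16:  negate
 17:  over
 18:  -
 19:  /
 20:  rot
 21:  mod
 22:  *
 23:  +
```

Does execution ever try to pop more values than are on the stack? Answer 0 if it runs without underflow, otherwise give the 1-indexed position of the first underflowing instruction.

0

2       2
-7      2 -7
swap    -7 2
-       -9
dup     -9 -9
+       -18
drop    (empty)
39      39
drop    (empty)
-7      -7
61      -7 61
10      -7 61 10
dup     -7 61 10 10
over    -7 61 10 10 10
swap    -7 61 10 10 10
negate  -7 61 10 10 -10
over    -7 61 10 10 -10 10
-       -7 61 10 10 -20
/       -7 61 10 0
rot     -7 10 0 61
mod     -7 10 0
*       -7 0
+       -7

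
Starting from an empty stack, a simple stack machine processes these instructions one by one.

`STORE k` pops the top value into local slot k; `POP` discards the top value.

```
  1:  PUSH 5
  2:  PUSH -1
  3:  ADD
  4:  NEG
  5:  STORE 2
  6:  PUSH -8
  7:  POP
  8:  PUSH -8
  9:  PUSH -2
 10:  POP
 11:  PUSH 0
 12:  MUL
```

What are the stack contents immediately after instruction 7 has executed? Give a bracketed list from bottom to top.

PUSH 5  -> [5]
PUSH -1 -> [5, -1]
ADD     -> [4]
NEG     -> [-4]
STORE 2 -> []
PUSH -8 -> [-8]
POP     -> []

[]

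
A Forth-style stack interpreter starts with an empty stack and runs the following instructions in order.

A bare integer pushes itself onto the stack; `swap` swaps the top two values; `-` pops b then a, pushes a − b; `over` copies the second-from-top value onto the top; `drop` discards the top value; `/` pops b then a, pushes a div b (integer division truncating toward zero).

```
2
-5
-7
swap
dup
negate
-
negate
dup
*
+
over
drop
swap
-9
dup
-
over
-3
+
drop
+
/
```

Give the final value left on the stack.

46

2      -> 2
-5     -> 2 -5
-7     -> 2 -5 -7
swap   -> 2 -7 -5
dup    -> 2 -7 -5 -5
negate -> 2 -7 -5 5
-      -> 2 -7 -10
negate -> 2 -7 10
dup    -> 2 -7 10 10
*      -> 2 -7 100
+      -> 2 93
over   -> 2 93 2
drop   -> 2 93
swap   -> 93 2
-9     -> 93 2 -9
dup    -> 93 2 -9 -9
-      -> 93 2 0
over   -> 93 2 0 2
-3     -> 93 2 0 2 -3
+      -> 93 2 0 -1
drop   -> 93 2 0
+      -> 93 2
/      -> 46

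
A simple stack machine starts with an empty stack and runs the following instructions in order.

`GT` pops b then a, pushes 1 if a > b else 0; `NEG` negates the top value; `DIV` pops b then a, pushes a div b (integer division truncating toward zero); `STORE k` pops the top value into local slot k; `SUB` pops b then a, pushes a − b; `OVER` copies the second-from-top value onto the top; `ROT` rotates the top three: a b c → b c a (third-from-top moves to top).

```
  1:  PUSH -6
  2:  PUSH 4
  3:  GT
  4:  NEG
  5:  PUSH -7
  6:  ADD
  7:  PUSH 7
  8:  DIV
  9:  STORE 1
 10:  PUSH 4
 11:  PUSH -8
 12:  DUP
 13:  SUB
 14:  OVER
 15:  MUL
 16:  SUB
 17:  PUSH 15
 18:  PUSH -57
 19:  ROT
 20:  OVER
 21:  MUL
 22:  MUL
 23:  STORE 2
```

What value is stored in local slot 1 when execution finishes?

-1

PUSH -6  → -6
PUSH 4   → -6 4
GT       → 0
NEG      → 0
PUSH -7  → 0 -7
ADD      → -7
PUSH 7   → -7 7
DIV      → -1
STORE 1  → (empty)
PUSH 4   → 4
PUSH -8  → 4 -8
DUP      → 4 -8 -8
SUB      → 4 0
OVER     → 4 0 4
MUL      → 4 0
SUB      → 4
PUSH 15  → 4 15
PUSH -57 → 4 15 -57
ROT      → 15 -57 4
OVER     → 15 -57 4 -57
MUL      → 15 -57 -228
MUL      → 15 12996
STORE 2  → 15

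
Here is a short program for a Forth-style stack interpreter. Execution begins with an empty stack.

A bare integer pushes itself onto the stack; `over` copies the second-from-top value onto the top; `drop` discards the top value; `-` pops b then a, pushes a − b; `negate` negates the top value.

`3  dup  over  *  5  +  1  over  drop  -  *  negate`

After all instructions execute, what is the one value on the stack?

3       3
dup     3 3
over    3 3 3
*       3 9
5       3 9 5
+       3 14
1       3 14 1
over    3 14 1 14
drop    3 14 1
-       3 13
*       39
negate  -39

-39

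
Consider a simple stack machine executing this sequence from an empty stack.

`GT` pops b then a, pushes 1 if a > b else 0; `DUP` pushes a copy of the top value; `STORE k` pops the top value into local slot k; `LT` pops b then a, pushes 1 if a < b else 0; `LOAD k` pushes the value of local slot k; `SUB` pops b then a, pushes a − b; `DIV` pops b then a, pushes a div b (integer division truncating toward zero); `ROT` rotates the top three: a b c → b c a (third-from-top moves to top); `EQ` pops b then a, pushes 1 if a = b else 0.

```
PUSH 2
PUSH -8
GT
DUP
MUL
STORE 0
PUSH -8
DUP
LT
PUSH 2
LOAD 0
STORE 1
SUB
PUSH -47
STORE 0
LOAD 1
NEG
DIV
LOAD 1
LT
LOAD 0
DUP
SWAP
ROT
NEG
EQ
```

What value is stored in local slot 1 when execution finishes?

PUSH 2   → 2
PUSH -8  → 2 -8
GT       → 1
DUP      → 1 1
MUL      → 1
STORE 0  → (empty)
PUSH -8  → -8
DUP      → -8 -8
LT       → 0
PUSH 2   → 0 2
LOAD 0   → 0 2 1
STORE 1  → 0 2
SUB      → -2
PUSH -47 → -2 -47
STORE 0  → -2
LOAD 1   → -2 1
NEG      → -2 -1
DIV      → 2
LOAD 1   → 2 1
LT       → 0
LOAD 0   → 0 -47
DUP      → 0 -47 -47
SWAP     → 0 -47 -47
ROT      → -47 -47 0
NEG      → -47 -47 0
EQ       → -47 0

1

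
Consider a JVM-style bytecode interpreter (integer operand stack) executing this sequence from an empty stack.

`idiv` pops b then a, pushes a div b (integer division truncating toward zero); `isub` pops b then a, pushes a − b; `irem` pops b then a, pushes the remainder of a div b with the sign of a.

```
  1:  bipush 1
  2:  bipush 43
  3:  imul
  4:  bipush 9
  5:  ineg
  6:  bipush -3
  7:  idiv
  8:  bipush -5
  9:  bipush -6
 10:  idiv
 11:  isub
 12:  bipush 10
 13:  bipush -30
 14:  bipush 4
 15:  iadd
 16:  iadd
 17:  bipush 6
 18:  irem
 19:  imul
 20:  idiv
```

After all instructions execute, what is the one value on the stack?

bipush 1    [1]
bipush 43   [1, 43]
imul        [43]
bipush 9    [43, 9]
ineg        [43, -9]
bipush -3   [43, -9, -3]
idiv        [43, 3]
bipush -5   [43, 3, -5]
bipush -6   [43, 3, -5, -6]
idiv        [43, 3, 0]
isub        [43, 3]
bipush 10   [43, 3, 10]
bipush -30  [43, 3, 10, -30]
bipush 4    [43, 3, 10, -30, 4]
iadd        [43, 3, 10, -26]
iadd        [43, 3, -16]
bipush 6    [43, 3, -16, 6]
irem        [43, 3, -4]
imul        [43, -12]
idiv        [-3]

-3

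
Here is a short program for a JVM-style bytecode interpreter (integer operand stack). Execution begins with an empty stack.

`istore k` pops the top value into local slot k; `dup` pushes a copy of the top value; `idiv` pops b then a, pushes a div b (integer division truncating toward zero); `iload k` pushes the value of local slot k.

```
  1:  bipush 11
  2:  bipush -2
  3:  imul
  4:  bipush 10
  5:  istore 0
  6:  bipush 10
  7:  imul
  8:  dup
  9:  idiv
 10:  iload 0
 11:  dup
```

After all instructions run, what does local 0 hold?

10

bipush 11 → [11]
bipush -2 → [11, -2]
imul      → [-22]
bipush 10 → [-22, 10]
istore 0  → [-22]
bipush 10 → [-22, 10]
imul      → [-220]
dup       → [-220, -220]
idiv      → [1]
iload 0   → [1, 10]
dup       → [1, 10, 10]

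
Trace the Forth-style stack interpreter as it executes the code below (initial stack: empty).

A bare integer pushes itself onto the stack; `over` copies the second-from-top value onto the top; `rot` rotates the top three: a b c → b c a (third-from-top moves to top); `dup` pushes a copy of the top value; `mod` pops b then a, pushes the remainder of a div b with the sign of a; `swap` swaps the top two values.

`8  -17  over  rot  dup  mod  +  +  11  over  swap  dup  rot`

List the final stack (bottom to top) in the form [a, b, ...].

[-9, 11, 11, -9]

8    → 8
-17  → 8 -17
over → 8 -17 8
rot  → -17 8 8
dup  → -17 8 8 8
mod  → -17 8 0
+    → -17 8
+    → -9
11   → -9 11
over → -9 11 -9
swap → -9 -9 11
dup  → -9 -9 11 11
rot  → -9 11 11 -9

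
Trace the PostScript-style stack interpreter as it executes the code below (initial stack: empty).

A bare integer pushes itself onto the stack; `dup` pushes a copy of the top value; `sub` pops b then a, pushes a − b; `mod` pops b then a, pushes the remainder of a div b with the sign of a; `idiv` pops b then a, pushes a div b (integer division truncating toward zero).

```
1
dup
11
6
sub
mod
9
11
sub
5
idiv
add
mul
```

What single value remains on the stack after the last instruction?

1

1     1
dup   1 1
11    1 1 11
6     1 1 11 6
sub   1 1 5
mod   1 1
9     1 1 9
11    1 1 9 11
sub   1 1 -2
5     1 1 -2 5
idiv  1 1 0
add   1 1
mul   1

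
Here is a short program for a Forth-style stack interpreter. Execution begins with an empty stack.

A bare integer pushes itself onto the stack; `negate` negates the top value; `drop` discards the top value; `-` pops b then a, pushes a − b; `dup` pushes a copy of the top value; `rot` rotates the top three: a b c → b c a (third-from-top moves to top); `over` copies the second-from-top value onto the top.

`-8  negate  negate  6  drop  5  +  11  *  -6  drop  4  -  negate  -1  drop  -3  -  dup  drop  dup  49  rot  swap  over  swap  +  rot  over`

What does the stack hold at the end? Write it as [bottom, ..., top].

-8     -> -8
negate -> 8
negate -> -8
6      -> -8 6
drop   -> -8
5      -> -8 5
+      -> -3
11     -> -3 11
*      -> -33
-6     -> -33 -6
drop   -> -33
4      -> -33 4
-      -> -37
negate -> 37
-1     -> 37 -1
drop   -> 37
-3     -> 37 -3
-      -> 40
dup    -> 40 40
drop   -> 40
dup    -> 40 40
49     -> 40 40 49
rot    -> 40 49 40
swap   -> 40 40 49
over   -> 40 40 49 40
swap   -> 40 40 40 49
+      -> 40 40 89
rot    -> 40 89 40
over   -> 40 89 40 89

[40, 89, 40, 89]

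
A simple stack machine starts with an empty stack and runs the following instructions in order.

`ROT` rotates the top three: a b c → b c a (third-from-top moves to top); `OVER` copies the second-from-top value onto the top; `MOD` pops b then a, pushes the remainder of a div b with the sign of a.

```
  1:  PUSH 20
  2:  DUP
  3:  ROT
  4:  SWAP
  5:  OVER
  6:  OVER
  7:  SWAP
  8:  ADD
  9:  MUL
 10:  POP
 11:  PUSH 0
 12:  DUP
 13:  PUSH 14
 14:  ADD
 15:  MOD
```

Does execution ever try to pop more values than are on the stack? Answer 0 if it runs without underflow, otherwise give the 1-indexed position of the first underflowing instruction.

PUSH 20 -> [20]
DUP     -> [20, 20]
ROT  — needs 3 operands, stack has 2 → underflow

3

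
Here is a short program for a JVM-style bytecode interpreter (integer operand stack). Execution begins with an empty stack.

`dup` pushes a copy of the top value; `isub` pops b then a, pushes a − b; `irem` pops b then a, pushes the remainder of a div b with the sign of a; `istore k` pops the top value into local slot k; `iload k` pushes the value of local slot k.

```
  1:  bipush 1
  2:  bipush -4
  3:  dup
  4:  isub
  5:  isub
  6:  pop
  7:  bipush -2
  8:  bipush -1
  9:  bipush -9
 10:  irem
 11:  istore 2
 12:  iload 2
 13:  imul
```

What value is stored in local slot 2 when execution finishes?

bipush 1  → 1
bipush -4 → 1 -4
dup       → 1 -4 -4
isub      → 1 0
isub      → 1
pop       → (empty)
bipush -2 → -2
bipush -1 → -2 -1
bipush -9 → -2 -1 -9
irem      → -2 -1
istore 2  → -2
iload 2   → -2 -1
imul      → 2

-1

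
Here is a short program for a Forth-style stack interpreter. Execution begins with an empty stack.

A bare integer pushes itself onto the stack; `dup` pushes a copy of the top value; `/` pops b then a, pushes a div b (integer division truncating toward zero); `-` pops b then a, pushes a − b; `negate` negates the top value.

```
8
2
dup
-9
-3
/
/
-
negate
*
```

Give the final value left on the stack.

8      : 8
2      : 8 2
dup    : 8 2 2
-9     : 8 2 2 -9
-3     : 8 2 2 -9 -3
/      : 8 2 2 3
/      : 8 2 0
-      : 8 2
negate : 8 -2
*      : -16

-16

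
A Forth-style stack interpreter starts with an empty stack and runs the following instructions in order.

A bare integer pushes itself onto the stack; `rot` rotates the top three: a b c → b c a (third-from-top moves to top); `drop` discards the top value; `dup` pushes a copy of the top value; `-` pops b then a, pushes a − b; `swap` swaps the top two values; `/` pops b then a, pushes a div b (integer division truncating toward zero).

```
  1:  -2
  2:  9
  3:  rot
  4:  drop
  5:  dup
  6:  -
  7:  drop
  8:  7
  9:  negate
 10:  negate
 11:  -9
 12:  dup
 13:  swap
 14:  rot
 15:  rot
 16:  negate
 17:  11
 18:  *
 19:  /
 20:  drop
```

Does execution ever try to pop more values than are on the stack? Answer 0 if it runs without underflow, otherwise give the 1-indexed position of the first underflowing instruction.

3

-2 → -2
9  → -2 9
rot  — needs 3 operands, stack has 2 → underflow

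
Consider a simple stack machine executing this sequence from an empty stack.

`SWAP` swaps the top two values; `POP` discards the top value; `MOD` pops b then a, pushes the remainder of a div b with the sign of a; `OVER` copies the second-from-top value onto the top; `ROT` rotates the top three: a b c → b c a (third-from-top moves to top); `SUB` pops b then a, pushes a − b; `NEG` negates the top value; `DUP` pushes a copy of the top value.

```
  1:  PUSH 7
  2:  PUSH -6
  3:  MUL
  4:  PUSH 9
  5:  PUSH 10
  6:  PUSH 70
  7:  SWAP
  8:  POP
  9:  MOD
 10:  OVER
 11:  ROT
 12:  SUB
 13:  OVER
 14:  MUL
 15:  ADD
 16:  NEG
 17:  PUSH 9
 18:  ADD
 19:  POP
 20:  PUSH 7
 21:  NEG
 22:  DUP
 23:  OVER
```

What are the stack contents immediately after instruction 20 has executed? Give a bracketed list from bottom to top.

[7]

PUSH 7  → 7
PUSH -6 → 7 -6
MUL     → -42
PUSH 9  → -42 9
PUSH 10 → -42 9 10
PUSH 70 → -42 9 10 70
SWAP    → -42 9 70 10
POP     → -42 9 70
MOD     → -42 9
OVER    → -42 9 -42
ROT     → 9 -42 -42
SUB     → 9 0
OVER    → 9 0 9
MUL     → 9 0
ADD     → 9
NEG     → -9
PUSH 9  → -9 9
ADD     → 0
POP     → (empty)
PUSH 7  → 7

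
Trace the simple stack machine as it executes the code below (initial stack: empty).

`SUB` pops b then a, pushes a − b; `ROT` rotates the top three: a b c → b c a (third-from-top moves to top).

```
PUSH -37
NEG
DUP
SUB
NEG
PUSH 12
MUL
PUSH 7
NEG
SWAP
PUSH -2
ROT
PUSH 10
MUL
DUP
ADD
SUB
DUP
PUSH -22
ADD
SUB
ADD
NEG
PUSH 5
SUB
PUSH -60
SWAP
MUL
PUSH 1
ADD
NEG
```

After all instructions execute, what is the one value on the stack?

PUSH -37 -> [-37]
NEG      -> [37]
DUP      -> [37, 37]
SUB      -> [0]
NEG      -> [0]
PUSH 12  -> [0, 12]
MUL      -> [0]
PUSH 7   -> [0, 7]
NEG      -> [0, -7]
SWAP     -> [-7, 0]
PUSH -2  -> [-7, 0, -2]
ROT      -> [0, -2, -7]
PUSH 10  -> [0, -2, -7, 10]
MUL      -> [0, -2, -70]
DUP      -> [0, -2, -70, -70]
ADD      -> [0, -2, -140]
SUB      -> [0, 138]
DUP      -> [0, 138, 138]
PUSH -22 -> [0, 138, 138, -22]
ADD      -> [0, 138, 116]
SUB      -> [0, 22]
ADD      -> [22]
NEG      -> [-22]
PUSH 5   -> [-22, 5]
SUB      -> [-27]
PUSH -60 -> [-27, -60]
SWAP     -> [-60, -27]
MUL      -> [1620]
PUSH 1   -> [1620, 1]
ADD      -> [1621]
NEG      -> [-1621]

-1621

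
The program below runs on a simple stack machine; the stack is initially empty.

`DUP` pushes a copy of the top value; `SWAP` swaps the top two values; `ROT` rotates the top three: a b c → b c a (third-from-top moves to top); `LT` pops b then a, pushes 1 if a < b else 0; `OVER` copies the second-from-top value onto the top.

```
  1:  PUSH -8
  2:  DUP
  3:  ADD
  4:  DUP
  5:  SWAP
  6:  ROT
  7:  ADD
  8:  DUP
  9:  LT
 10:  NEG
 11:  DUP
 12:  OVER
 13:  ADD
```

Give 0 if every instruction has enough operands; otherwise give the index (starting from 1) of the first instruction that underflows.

6

PUSH -8  -8
DUP      -8 -8
ADD      -16
DUP      -16 -16
SWAP     -16 -16
ROT  — needs 3 operands, stack has 2 → underflow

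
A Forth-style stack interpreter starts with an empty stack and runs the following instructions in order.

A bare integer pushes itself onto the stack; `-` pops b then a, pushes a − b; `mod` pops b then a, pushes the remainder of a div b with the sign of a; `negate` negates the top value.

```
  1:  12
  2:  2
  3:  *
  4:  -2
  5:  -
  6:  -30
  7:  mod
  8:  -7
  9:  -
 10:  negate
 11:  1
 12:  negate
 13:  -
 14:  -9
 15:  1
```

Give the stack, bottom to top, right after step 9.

12  -> 12
2   -> 12 2
*   -> 24
-2  -> 24 -2
-   -> 26
-30 -> 26 -30
mod -> 26
-7  -> 26 -7
-   -> 33

[33]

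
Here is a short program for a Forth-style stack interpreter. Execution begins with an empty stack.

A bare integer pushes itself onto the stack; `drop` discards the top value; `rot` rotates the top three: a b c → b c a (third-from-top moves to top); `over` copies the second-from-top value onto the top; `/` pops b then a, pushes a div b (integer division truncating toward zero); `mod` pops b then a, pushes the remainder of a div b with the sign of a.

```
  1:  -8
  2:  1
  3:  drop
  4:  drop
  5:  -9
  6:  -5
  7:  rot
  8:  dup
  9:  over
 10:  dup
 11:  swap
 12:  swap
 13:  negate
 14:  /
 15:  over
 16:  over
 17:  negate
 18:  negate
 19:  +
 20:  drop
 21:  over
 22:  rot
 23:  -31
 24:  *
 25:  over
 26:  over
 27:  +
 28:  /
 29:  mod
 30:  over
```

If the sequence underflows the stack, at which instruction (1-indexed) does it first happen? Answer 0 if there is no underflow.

-8   → -8
1    → -8 1
drop → -8
drop → (empty)
-9   → -9
-5   → -9 -5
rot  — needs 3 operands, stack has 2 → underflow

7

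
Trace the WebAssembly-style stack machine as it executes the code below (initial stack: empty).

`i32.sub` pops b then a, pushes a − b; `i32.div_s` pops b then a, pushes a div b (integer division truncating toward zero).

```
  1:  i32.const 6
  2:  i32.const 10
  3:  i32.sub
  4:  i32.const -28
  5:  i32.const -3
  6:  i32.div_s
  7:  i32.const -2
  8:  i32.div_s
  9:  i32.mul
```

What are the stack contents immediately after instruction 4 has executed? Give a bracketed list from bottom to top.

i32.const 6   -> 6
i32.const 10  -> 6 10
i32.sub       -> -4
i32.const -28 -> -4 -28

[-4, -28]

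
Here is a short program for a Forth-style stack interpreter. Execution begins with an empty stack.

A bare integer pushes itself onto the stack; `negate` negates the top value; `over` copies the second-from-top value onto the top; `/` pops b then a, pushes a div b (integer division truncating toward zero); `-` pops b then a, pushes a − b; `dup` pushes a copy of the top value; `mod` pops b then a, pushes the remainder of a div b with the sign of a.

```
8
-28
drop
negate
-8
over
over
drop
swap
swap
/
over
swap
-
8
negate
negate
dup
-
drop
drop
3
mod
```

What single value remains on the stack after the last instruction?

-2

8      → [8]
-28    → [8, -28]
drop   → [8]
negate → [-8]
-8     → [-8, -8]
over   → [-8, -8, -8]
over   → [-8, -8, -8, -8]
drop   → [-8, -8, -8]
swap   → [-8, -8, -8]
swap   → [-8, -8, -8]
/      → [-8, 1]
over   → [-8, 1, -8]
swap   → [-8, -8, 1]
-      → [-8, -9]
8      → [-8, -9, 8]
negate → [-8, -9, -8]
negate → [-8, -9, 8]
dup    → [-8, -9, 8, 8]
-      → [-8, -9, 0]
drop   → [-8, -9]
drop   → [-8]
3      → [-8, 3]
mod    → [-2]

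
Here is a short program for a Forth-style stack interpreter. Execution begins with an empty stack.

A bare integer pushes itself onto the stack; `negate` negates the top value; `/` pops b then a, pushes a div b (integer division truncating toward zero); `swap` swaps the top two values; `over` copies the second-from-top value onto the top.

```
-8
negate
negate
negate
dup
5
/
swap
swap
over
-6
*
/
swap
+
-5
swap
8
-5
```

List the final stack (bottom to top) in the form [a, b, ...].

[-5, 8, 8, -5]

-8     → [-8]
negate → [8]
negate → [-8]
negate → [8]
dup    → [8, 8]
5      → [8, 8, 5]
/      → [8, 1]
swap   → [1, 8]
swap   → [8, 1]
over   → [8, 1, 8]
-6     → [8, 1, 8, -6]
*      → [8, 1, -48]
/      → [8, 0]
swap   → [0, 8]
+      → [8]
-5     → [8, -5]
swap   → [-5, 8]
8      → [-5, 8, 8]
-5     → [-5, 8, 8, -5]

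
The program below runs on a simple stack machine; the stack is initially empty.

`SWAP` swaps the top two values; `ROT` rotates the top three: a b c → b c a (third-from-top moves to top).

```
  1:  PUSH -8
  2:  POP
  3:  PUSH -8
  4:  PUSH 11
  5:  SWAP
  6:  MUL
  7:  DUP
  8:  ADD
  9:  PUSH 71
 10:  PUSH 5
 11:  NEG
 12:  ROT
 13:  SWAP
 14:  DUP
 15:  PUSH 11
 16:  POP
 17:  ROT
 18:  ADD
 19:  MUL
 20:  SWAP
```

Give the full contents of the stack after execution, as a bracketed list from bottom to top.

PUSH -8  [-8]
POP      []
PUSH -8  [-8]
PUSH 11  [-8, 11]
SWAP     [11, -8]
MUL      [-88]
DUP      [-88, -88]
ADD      [-176]
PUSH 71  [-176, 71]
PUSH 5   [-176, 71, 5]
NEG      [-176, 71, -5]
ROT      [71, -5, -176]
SWAP     [71, -176, -5]
DUP      [71, -176, -5, -5]
PUSH 11  [71, -176, -5, -5, 11]
POP      [71, -176, -5, -5]
ROT      [71, -5, -5, -176]
ADD      [71, -5, -181]
MUL      [71, 905]
SWAP     [905, 71]

[905, 71]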